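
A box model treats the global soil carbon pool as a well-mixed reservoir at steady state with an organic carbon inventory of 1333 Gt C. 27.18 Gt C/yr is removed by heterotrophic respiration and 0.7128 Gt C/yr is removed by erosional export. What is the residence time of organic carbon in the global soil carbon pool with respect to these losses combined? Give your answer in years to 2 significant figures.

Total removal = 27.18 + 0.7128 = 27.893 Gt C/yr.
τ = M / ΣF_out = 1333 / 27.893 = 47.79 yr.

48 yr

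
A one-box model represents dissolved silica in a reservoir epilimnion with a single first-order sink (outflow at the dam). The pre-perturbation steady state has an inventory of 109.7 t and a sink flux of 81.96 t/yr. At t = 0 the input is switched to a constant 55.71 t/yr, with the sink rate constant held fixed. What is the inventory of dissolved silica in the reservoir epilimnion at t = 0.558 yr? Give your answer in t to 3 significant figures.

97.7 t

τ = M₀/F₀ = 109.7/81.96 = 1.338 yr; rate constant k = 1/τ.
New steady state M_∞ = F₁/k = F₁·τ = 55.71 × 1.338 = 74.565 t.
M(t) = M_∞ + (M₀ − M_∞)·e^(−t/τ); t/τ = 0.558/1.338 = 0.4169, so e^(−t/τ) = 0.6591.
M(t) = 74.565 + 35.13 × 0.6591 = 97.722 t.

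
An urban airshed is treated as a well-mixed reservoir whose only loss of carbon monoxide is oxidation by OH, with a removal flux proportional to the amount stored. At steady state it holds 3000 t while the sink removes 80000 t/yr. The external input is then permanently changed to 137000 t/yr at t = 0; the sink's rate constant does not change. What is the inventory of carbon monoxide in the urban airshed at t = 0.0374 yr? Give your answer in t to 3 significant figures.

4350 t

Residence time τ = M₀/F₀ = 0.03750 yr. The eventual steady state is M_∞ = M₀·(F₁/F₀) = 3000 × 137000/80000 = 5137.5 t.
The anomaly ΔM(t) = M(t) − M_∞ decays as ΔM₀·e^(−t/τ) with ΔM₀ = 3000 − 5137.5 = −2138 t.
At t = 0.0374 yr, e^(−t/τ) = e^(−0.9973) = 0.3689, so ΔM = −788.4 t and M = 5137.5 − 788.4 = 4349.1 t.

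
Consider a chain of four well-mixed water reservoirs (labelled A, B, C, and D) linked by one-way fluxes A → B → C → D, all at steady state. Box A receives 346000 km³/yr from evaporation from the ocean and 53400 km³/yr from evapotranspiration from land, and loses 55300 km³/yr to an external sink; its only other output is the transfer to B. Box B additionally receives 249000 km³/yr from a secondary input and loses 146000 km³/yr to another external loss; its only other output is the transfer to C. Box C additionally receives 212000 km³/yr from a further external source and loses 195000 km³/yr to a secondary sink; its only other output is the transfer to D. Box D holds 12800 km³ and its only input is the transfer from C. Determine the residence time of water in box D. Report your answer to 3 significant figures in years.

Box A: F(A→B) = (346000 + 53400) − 55300 = 344100 km³/yr.
Box B: F(B→C) = (344100 + 249000) − 146000 = 447100 km³/yr.
Box C: F(C→D) = (447100 + 212000) − 195000 = 464100 km³/yr.
Box D throughput = its input = 464100 km³/yr; τ = 12800 / 464100 = 0.02758 yr.

0.0276 yr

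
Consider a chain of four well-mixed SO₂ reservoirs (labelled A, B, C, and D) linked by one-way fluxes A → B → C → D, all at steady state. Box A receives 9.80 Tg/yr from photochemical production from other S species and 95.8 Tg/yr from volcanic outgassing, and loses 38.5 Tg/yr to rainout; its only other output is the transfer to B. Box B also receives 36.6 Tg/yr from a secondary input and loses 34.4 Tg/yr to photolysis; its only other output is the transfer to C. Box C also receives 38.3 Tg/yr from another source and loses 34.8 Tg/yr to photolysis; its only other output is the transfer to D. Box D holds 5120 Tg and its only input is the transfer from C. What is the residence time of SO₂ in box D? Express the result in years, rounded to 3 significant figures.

70.3 yr

Box A: F(A→B) = (9.80 + 95.8) − 38.5 = 67.100 Tg/yr.
Box B: F(B→C) = (67.100 + 36.6) − 34.4 = 69.300 Tg/yr.
Box C: F(C→D) = (69.300 + 38.3) − 34.8 = 72.800 Tg/yr.
Box D throughput = its input = 72.800 Tg/yr; τ = 5120 / 72.800 = 70.33 yr.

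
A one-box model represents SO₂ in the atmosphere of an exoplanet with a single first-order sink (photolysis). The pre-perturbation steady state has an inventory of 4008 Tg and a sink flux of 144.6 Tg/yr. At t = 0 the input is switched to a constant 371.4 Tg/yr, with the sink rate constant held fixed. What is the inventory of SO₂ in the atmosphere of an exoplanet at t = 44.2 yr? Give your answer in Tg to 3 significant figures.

9020 Tg

The sink rate constant is k = F₀/M₀ = 144.6/4008 = 0.03608 yr⁻¹.
Solving dM/dt = F₁ − kM with M(0) = M₀ gives M(t) = F₁/k + (M₀ − F₁/k)·e^(−kt).
F₁/k = 371.4/0.03608 = 10294 Tg; kt = 0.03608 × 44.2 = 1.595, e^(−kt) = 0.2030.
M(44.2) = 10294 + (4008 − 10294) × 0.2030 = 10294 − 1276 = 9018.4 Tg.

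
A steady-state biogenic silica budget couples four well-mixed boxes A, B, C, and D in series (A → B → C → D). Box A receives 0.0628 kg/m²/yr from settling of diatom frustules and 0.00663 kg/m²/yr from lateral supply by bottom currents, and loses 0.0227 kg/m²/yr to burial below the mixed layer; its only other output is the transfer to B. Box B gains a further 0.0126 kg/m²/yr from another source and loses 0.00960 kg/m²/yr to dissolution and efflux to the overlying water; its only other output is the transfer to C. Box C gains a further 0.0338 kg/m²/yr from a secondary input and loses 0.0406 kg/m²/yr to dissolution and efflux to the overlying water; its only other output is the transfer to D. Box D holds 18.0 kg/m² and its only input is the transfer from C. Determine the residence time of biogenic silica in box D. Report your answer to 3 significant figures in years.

419 yr

Box A: F(A→B) = (0.0628 + 0.00663) − 0.0227 = 0.046730 kg/m²/yr.
Box B: F(B→C) = (0.046730 + 0.0126) − 0.00960 = 0.049730 kg/m²/yr.
Box C: F(C→D) = (0.049730 + 0.0338) − 0.0406 = 0.042930 kg/m²/yr.
Box D throughput = its input = 0.042930 kg/m²/yr; τ = 18.0 / 0.042930 = 419.3 yr.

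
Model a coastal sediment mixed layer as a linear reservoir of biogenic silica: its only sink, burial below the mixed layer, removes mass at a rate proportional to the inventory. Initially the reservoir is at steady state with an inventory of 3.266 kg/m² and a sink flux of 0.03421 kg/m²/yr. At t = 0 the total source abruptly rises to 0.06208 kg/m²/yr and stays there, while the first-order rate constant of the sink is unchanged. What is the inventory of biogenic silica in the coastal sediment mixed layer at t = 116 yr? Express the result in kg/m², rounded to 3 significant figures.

Residence time τ = M₀/F₀ = 95.47 yr. The eventual steady state is M_∞ = M₀·(F₁/F₀) = 3.266 × 0.06208/0.03421 = 5.9267 kg/m².
The anomaly ΔM(t) = M(t) − M_∞ decays as ΔM₀·e^(−t/τ) with ΔM₀ = 3.266 − 5.9267 = −2.661 kg/m².
At t = 116 yr, e^(−t/τ) = e^(−1.215) = 0.2967, so ΔM = −0.7894 kg/m² and M = 5.9267 − 0.7894 = 5.1373 kg/m².

5.14 kg/m²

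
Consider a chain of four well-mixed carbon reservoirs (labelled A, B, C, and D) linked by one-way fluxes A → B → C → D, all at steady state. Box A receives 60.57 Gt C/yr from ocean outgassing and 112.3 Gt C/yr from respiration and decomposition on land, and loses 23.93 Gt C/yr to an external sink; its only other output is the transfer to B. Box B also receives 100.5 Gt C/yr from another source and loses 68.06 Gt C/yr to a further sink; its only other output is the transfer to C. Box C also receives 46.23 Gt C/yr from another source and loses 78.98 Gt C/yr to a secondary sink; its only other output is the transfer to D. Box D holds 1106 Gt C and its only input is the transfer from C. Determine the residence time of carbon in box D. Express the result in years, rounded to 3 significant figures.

Box A: F(A→B) = (60.57 + 112.3) − 23.93 = 148.94 Gt C/yr.
Box B: F(B→C) = (148.94 + 100.5) − 68.06 = 181.38 Gt C/yr.
Box C: F(C→D) = (181.38 + 46.23) − 78.98 = 148.63 Gt C/yr.
Box D throughput = its input = 148.63 Gt C/yr; τ = 1106 / 148.63 = 7.441 yr.

7.44 yr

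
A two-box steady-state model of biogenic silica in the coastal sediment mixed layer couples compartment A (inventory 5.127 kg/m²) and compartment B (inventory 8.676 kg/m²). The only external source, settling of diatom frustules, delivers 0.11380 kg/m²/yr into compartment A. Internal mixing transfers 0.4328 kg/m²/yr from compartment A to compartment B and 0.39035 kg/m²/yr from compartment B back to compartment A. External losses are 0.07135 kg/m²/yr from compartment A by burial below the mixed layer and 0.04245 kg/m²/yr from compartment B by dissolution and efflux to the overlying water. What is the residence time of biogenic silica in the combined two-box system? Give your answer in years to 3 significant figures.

Residence time in the combined system uses the total inventory and the total *external* removal — internal exchanges between the two boxes cancel.
M_total = 5.127 + 8.676 = 13.803 kg/m².
ΣF_external_out = 0.07135 + 0.04245 = 0.11380 kg/m²/yr.
τ = M_total / ΣF_ext = 13.803 / 0.11380 = 121.3 yr.

121 yr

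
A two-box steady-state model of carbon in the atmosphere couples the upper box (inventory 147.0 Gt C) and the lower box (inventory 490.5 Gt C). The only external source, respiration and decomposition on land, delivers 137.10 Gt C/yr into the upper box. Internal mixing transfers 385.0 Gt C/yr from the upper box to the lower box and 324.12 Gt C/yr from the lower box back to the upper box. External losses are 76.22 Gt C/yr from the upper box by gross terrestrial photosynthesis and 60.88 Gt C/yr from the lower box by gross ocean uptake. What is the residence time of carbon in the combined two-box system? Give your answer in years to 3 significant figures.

Treat the two boxes together as one reservoir: the mixing fluxes between them are internal recycling, so τ = ΣM / Σ(external losses).
M_total = 147.0 + 490.5 = 637.50 Gt C.
ΣF_external_out = 76.22 + 60.88 = 137.10 Gt C/yr.
τ = M_total / ΣF_ext = 637.50 / 137.10 = 4.650 yr.

4.65 yr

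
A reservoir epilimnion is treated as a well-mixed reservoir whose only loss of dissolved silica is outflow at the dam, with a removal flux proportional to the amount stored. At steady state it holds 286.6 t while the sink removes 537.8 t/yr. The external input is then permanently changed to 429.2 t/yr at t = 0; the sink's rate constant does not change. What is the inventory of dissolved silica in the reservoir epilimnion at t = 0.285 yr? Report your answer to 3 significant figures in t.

263 t

The sink rate constant is k = F₀/M₀ = 537.8/286.6 = 1.876 yr⁻¹.
Solving dM/dt = F₁ − kM with M(0) = M₀ gives M(t) = F₁/k + (M₀ − F₁/k)·e^(−kt).
F₁/k = 429.2/1.876 = 228.73 t; kt = 1.876 × 0.285 = 0.5348, e^(−kt) = 0.5858.
M(0.285) = 228.73 + (286.6 − 228.73) × 0.5858 = 228.73 + 33.90 = 262.63 t.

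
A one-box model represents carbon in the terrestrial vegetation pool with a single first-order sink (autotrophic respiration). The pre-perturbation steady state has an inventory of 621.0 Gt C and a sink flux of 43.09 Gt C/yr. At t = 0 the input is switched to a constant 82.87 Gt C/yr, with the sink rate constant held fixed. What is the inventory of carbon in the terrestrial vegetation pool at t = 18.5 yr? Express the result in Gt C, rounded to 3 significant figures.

τ = M₀/F₀ = 621.0/43.09 = 14.41 yr; rate constant k = 1/τ.
New steady state M_∞ = F₁/k = F₁·τ = 82.87 × 14.41 = 1194.3 Gt C.
M(t) = M_∞ + (M₀ − M_∞)·e^(−t/τ); t/τ = 18.5/14.41 = 1.284, so e^(−t/τ) = 0.2770.
M(t) = 1194.3 − 573.3 × 0.2770 = 1035.5 Gt C.

1040 Gt C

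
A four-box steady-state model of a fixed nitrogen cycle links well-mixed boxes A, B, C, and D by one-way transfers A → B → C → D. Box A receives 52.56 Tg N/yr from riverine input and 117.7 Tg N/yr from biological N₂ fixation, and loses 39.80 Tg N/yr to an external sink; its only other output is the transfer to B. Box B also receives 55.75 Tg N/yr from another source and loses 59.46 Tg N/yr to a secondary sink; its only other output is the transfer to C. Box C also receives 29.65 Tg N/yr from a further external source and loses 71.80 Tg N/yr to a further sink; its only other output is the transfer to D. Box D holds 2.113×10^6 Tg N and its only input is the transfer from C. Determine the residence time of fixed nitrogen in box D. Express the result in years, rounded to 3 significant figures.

Box A: F(A→B) = (52.56 + 117.7) − 39.80 = 130.46 Tg N/yr.
Box B: F(B→C) = (130.46 + 55.75) − 59.46 = 126.75 Tg N/yr.
Box C: F(C→D) = (126.75 + 29.65) − 71.80 = 84.600 Tg N/yr.
Box D throughput = its input = 84.600 Tg N/yr; τ = 2.113×10^6 / 84.600 = 24980 yr.

25000 yr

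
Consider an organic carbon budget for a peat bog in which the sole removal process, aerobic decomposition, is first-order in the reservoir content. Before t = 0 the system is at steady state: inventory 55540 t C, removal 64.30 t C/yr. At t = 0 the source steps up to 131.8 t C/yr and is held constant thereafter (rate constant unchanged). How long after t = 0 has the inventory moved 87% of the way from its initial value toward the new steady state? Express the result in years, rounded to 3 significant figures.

1760 yr

τ = M₀/F₀ = 55540/64.30 = 863.8 yr.
The remaining gap fraction is e^(−t/τ); 87% covered ⇒ e^(−t/τ) = 0.130.
t = −τ ln(0.130) = 863.8 × 2.040 = 1762 yr.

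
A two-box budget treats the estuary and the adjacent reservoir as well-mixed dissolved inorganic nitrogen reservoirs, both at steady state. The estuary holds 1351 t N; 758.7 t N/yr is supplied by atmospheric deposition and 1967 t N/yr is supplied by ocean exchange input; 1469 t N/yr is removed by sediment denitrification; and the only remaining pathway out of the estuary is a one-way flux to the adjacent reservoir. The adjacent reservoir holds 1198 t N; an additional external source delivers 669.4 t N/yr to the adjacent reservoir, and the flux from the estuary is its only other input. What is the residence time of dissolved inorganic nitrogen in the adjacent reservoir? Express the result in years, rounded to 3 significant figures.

Balance the estuary: ΣF_in = 758.7 + 1967 = 2725.7 t N/yr.
Flux to the adjacent reservoir = ΣF_in − (1469) = 1256.7 t N/yr.
Total input to the adjacent reservoir = 1256.7 + 669.4 = 1926.1 t N/yr; at steady state this equals its total output.
τ = M / F = 1198 / 1926.1 = 0.6220 yr.

0.622 yr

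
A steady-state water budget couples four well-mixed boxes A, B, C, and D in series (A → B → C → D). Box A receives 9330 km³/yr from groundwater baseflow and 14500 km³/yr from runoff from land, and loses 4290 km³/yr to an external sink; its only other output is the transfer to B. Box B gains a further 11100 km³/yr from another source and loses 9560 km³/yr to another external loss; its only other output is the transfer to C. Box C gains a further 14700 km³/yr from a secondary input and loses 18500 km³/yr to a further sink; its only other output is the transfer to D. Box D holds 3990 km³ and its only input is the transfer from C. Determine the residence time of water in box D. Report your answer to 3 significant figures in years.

Box A: F(A→B) = (9330 + 14500) − 4290 = 19540 km³/yr.
Box B: F(B→C) = (19540 + 11100) − 9560 = 21080 km³/yr.
Box C: F(C→D) = (21080 + 14700) − 18500 = 17280 km³/yr.
Box D throughput = its input = 17280 km³/yr; τ = 3990 / 17280 = 0.2309 yr.

0.231 yr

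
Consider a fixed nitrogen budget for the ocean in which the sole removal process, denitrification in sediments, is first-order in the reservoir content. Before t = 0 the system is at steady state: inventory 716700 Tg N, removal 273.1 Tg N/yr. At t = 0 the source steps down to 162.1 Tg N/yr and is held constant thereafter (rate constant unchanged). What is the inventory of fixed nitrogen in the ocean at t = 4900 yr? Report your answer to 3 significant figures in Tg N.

470000 Tg N

τ = M₀/F₀ = 716700/273.1 = 2624 yr; rate constant k = 1/τ.
New steady state M_∞ = F₁/k = F₁·τ = 162.1 × 2624 = 425400 Tg N.
M(t) = M_∞ + (M₀ − M_∞)·e^(−t/τ); t/τ = 4900/2624 = 1.867, so e^(−t/τ) = 0.1546.
M(t) = 425400 + 291300 × 0.1546 = 470430 Tg N.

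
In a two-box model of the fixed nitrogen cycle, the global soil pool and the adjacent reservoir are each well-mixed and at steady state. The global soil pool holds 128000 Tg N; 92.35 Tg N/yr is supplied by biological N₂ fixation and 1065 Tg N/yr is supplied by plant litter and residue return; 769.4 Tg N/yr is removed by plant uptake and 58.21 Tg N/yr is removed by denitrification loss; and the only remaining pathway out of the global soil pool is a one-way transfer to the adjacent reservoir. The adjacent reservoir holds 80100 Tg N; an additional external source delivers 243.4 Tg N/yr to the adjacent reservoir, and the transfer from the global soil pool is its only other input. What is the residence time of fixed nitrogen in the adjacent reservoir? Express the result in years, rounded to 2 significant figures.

Balance the global soil pool: ΣF_in = 92.35 + 1065 = 1157.3 Tg N/yr.
Transfer to the adjacent reservoir = ΣF_in − (769.4 + 58.21) = 329.74 Tg N/yr.
Total input to the adjacent reservoir = 329.74 + 243.4 = 573.14 Tg N/yr; at steady state this equals its total output.
τ = M / F = 80100 / 573.14 = 139.8 yr.

140 yr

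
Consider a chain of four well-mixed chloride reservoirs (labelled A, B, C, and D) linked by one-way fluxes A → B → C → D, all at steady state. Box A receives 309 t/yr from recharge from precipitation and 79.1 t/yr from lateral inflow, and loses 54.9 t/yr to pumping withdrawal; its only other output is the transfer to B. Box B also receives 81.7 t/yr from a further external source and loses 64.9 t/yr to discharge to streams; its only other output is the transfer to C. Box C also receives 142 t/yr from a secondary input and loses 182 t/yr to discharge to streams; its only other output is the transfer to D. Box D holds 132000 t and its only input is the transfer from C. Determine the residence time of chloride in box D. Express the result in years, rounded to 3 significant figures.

Box A: F(A→B) = (309 + 79.1) − 54.9 = 333.20 t/yr.
Box B: F(B→C) = (333.20 + 81.7) − 64.9 = 350.00 t/yr.
Box C: F(C→D) = (350.00 + 142) − 182 = 310.00 t/yr.
Box D throughput = its input = 310.00 t/yr; τ = 132000 / 310.00 = 425.8 yr.

426 yr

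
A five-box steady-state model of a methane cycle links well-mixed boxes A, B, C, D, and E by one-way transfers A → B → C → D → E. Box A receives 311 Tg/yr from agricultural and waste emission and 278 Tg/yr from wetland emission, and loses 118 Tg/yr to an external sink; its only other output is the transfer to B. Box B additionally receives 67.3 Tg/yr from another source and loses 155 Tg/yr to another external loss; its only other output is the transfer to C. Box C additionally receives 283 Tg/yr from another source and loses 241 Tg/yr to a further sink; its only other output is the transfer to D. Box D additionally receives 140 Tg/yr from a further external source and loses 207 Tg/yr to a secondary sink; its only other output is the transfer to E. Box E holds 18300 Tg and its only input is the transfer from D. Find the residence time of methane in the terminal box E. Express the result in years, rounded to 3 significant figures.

51.1 yr

Box A: F(A→B) = (311 + 278) − 118 = 471.00 Tg/yr.
Box B: F(B→C) = (471.00 + 67.3) − 155 = 383.30 Tg/yr.
Box C: F(C→D) = (383.30 + 283) − 241 = 425.30 Tg/yr.
Box D: F(D→E) = (425.30 + 140) − 207 = 358.30 Tg/yr.
Box E throughput = its input = 358.30 Tg/yr; τ = 18300 / 358.30 = 51.07 yr.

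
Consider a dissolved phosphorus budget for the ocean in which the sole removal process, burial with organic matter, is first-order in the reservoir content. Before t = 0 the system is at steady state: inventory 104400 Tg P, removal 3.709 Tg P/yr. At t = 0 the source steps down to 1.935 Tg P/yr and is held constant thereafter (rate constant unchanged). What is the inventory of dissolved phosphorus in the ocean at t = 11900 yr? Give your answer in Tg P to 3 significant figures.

τ = M₀/F₀ = 104400/3.709 = 28150 yr; rate constant k = 1/τ.
New steady state M_∞ = F₁/k = F₁·τ = 1.935 × 28150 = 54466 Tg P.
M(t) = M_∞ + (M₀ − M_∞)·e^(−t/τ); t/τ = 11900/28150 = 0.4228, so e^(−t/τ) = 0.6552.
M(t) = 54466 + 49930 × 0.6552 = 87184 Tg P.

87200 Tg P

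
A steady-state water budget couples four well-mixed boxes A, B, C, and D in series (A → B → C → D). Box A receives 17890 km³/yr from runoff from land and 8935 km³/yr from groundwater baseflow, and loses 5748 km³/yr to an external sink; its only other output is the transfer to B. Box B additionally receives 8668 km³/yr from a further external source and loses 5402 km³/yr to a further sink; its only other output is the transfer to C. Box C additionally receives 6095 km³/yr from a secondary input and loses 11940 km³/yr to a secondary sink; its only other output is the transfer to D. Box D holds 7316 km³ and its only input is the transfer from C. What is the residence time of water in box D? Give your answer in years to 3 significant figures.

0.396 yr

Box A: F(A→B) = (17890 + 8935) − 5748 = 21077 km³/yr.
Box B: F(B→C) = (21077 + 8668) − 5402 = 24343 km³/yr.
Box C: F(C→D) = (24343 + 6095) − 11940 = 18498 km³/yr.
Box D throughput = its input = 18498 km³/yr; τ = 7316 / 18498 = 0.3955 yr.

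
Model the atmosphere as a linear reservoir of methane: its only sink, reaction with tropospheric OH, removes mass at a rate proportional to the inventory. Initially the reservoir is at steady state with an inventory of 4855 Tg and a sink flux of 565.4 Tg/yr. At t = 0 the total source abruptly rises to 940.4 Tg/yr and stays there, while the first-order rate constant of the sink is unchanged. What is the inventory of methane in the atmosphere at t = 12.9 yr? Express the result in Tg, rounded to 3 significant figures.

7360 Tg

The sink rate constant is k = F₀/M₀ = 565.4/4855 = 0.1165 yr⁻¹.
Solving dM/dt = F₁ − kM with M(0) = M₀ gives M(t) = F₁/k + (M₀ − F₁/k)·e^(−kt).
F₁/k = 940.4/0.1165 = 8075.1 Tg; kt = 0.1165 × 12.9 = 1.502, e^(−kt) = 0.2226.
M(12.9) = 8075.1 + (4855 − 8075.1) × 0.2226 = 8075.1 − 716.8 = 7358.2 Tg.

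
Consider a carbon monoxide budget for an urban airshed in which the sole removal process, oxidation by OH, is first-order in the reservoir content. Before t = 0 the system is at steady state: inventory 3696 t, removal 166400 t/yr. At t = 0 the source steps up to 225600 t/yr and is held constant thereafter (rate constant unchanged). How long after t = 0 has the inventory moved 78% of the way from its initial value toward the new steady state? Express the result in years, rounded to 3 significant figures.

0.0336 yr

τ = M₀/F₀ = 3696/166400 = 0.02221 yr.
The remaining gap fraction is e^(−t/τ); 78% covered ⇒ e^(−t/τ) = 0.220.
t = −τ ln(0.220) = 0.02221 × 1.514 = 0.03363 yr.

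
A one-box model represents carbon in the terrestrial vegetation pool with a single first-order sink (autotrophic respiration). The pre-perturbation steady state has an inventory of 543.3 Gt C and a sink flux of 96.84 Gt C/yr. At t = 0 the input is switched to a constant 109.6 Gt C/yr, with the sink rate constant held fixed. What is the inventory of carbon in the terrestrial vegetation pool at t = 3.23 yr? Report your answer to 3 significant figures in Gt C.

τ = M₀/F₀ = 543.3/96.84 = 5.610 yr; rate constant k = 1/τ.
New steady state M_∞ = F₁/k = F₁·τ = 109.6 × 5.610 = 614.89 Gt C.
M(t) = M_∞ + (M₀ − M_∞)·e^(−t/τ); t/τ = 3.23/5.610 = 0.5757, so e^(−t/τ) = 0.5623.
M(t) = 614.89 − 71.59 × 0.5623 = 574.63 Gt C.

575 Gt C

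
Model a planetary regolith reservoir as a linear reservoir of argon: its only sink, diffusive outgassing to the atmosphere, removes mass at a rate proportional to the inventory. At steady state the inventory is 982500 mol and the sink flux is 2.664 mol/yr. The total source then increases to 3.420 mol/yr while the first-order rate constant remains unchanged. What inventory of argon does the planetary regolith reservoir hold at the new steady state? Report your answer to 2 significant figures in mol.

Rate constant k = F/M = 2.664 / 982500 = 2.711×10^-6 yr⁻¹.
At the new steady state, source = k·M_new ⇒ M_new = 3.420 / 2.711×10^-6 = 1.261×10^6 mol.
(Equivalently M_new = M × F_new/F_old = 982500 × 3.420/2.664.)

1.3×10^6 mol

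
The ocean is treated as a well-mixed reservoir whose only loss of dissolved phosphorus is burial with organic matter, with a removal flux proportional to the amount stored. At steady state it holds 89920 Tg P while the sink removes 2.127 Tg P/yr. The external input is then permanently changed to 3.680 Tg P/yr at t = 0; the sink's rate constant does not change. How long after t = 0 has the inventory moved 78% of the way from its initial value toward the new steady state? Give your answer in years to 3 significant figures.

64000 yr

τ = M₀/F₀ = 89920/2.127 = 42280 yr.
The remaining gap fraction is e^(−t/τ); 78% covered ⇒ e^(−t/τ) = 0.220.
t = −τ ln(0.220) = 42280 × 1.514 = 64010 yr.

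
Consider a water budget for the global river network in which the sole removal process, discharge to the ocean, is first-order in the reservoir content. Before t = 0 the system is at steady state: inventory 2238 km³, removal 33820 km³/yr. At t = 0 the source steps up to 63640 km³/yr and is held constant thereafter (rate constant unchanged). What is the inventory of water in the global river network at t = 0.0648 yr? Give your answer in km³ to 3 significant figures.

Residence time τ = M₀/F₀ = 0.06617 yr. The eventual steady state is M_∞ = M₀·(F₁/F₀) = 2238 × 63640/33820 = 4211.3 km³.
The anomaly ΔM(t) = M(t) − M_∞ decays as ΔM₀·e^(−t/τ) with ΔM₀ = 2238 − 4211.3 = −1973 km³.
At t = 0.0648 yr, e^(−t/τ) = e^(−0.9792) = 0.3756, so ΔM = −741.2 km³ and M = 4211.3 − 741.2 = 3470.1 km³.

3470 km³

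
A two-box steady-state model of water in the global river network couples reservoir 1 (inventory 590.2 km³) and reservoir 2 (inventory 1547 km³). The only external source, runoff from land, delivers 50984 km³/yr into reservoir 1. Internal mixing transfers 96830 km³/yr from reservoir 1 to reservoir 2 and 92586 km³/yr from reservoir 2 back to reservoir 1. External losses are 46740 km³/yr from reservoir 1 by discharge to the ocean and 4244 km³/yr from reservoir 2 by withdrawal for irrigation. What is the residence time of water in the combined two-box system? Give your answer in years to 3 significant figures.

Residence time in the combined system uses the total inventory and the total *external* removal — internal exchanges between the two boxes cancel.
M_total = 590.2 + 1547 = 2137.2 km³.
ΣF_external_out = 46740 + 4244 = 50984 km³/yr.
τ = M_total / ΣF_ext = 2137.2 / 50984 = 0.04192 yr.

0.0419 yr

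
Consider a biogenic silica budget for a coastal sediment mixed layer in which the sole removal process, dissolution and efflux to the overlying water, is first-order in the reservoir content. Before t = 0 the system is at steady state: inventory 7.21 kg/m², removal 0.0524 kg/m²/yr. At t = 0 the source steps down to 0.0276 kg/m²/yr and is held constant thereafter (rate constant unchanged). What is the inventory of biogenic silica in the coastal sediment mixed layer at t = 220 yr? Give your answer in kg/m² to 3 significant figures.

The sink rate constant is k = F₀/M₀ = 0.0524/7.21 = 0.007268 yr⁻¹.
Solving dM/dt = F₁ − kM with M(0) = M₀ gives M(t) = F₁/k + (M₀ − F₁/k)·e^(−kt).
F₁/k = 0.0276/0.007268 = 3.7976 kg/m²; kt = 0.007268 × 220 = 1.599, e^(−kt) = 0.2021.
M(220) = 3.7976 + (7.21 − 3.7976) × 0.2021 = 3.7976 + 0.6897 = 4.4873 kg/m².

4.49 kg/m²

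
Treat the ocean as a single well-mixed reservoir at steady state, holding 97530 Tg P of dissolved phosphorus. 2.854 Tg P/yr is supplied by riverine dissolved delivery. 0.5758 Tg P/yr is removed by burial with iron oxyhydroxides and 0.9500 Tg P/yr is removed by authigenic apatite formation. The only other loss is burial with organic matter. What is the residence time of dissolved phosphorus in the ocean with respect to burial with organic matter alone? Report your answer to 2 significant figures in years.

73000 yr

At steady state ΣF_in = ΣF_out.
ΣF_in = 2.8540 Tg P/yr.
Burial with organic matter flux = ΣF_in − (0.5758 + 0.9500) = 2.8540 − 1.526 = 1.328 Tg P/yr.
τ = M / F = 97530 / 1.328 = 73430 yr.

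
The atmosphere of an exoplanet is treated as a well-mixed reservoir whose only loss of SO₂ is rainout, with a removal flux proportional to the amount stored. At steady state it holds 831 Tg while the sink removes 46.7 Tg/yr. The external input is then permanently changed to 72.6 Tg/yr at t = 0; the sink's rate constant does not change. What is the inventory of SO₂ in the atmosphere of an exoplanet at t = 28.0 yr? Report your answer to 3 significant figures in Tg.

1200 Tg

Residence time τ = M₀/F₀ = 17.79 yr. The eventual steady state is M_∞ = M₀·(F₁/F₀) = 831 × 72.6/46.7 = 1291.9 Tg.
The anomaly ΔM(t) = M(t) − M_∞ decays as ΔM₀·e^(−t/τ) with ΔM₀ = 831 − 1291.9 = −460.9 Tg.
At t = 28.0 yr, e^(−t/τ) = e^(−1.574) = 0.2073, so ΔM = −95.55 Tg and M = 1291.9 − 95.55 = 1196.3 Tg.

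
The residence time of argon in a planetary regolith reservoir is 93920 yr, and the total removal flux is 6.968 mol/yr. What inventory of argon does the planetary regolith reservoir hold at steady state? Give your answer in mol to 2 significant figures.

650000 mol

τ = M/F ⇒ M = τ × F = 93920 × 6.968 = 654400 mol.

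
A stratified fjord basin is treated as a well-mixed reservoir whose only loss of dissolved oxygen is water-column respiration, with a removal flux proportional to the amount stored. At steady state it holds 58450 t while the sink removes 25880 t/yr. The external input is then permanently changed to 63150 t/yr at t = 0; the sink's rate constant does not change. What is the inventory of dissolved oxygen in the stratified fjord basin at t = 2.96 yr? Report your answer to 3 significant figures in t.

The sink rate constant is k = F₀/M₀ = 25880/58450 = 0.4428 yr⁻¹.
Solving dM/dt = F₁ − kM with M(0) = M₀ gives M(t) = F₁/k + (M₀ − F₁/k)·e^(−kt).
F₁/k = 63150/0.4428 = 142620 t; kt = 0.4428 × 2.96 = 1.311, e^(−kt) = 0.2697.
M(2.96) = 142620 + (58450 − 142620) × 0.2697 = 142620 − 22700 = 119930 t.

120000 t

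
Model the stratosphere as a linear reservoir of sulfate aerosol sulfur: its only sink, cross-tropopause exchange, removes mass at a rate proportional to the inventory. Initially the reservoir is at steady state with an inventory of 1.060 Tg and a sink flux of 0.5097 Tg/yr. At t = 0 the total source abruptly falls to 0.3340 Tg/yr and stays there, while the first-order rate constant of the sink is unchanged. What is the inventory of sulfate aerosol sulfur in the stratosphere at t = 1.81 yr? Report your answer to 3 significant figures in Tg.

τ = M₀/F₀ = 1.060/0.5097 = 2.080 yr; rate constant k = 1/τ.
New steady state M_∞ = F₁/k = F₁·τ = 0.3340 × 2.080 = 0.69460 Tg.
M(t) = M_∞ + (M₀ − M_∞)·e^(−t/τ); t/τ = 1.81/2.080 = 0.8703, so e^(−t/τ) = 0.4188.
M(t) = 0.69460 + 0.3654 × 0.4188 = 0.84764 Tg.

0.848 Tg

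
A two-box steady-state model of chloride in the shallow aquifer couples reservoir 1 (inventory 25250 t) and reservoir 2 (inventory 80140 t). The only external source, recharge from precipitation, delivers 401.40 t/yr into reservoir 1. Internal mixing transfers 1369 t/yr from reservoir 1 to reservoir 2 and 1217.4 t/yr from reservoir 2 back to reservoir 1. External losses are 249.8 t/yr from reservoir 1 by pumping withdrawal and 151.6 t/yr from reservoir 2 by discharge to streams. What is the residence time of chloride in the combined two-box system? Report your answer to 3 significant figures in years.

263 yr

Treat the two boxes together as one reservoir: the mixing fluxes between them are internal recycling, so τ = ΣM / Σ(external losses).
M_total = 25250 + 80140 = 105390 t.
ΣF_external_out = 249.8 + 151.6 = 401.40 t/yr.
τ = M_total / ΣF_ext = 105390 / 401.40 = 262.6 yr.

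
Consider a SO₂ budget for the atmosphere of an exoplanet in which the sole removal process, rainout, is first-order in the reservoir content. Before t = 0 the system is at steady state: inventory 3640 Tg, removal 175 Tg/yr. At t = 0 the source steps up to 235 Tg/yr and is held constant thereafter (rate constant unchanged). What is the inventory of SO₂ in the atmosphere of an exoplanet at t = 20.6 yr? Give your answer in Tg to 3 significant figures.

Residence time τ = M₀/F₀ = 20.80 yr. The eventual steady state is M_∞ = M₀·(F₁/F₀) = 3640 × 235/175 = 4888.0 Tg.
The anomaly ΔM(t) = M(t) − M_∞ decays as ΔM₀·e^(−t/τ) with ΔM₀ = 3640 − 4888.0 = −1248 Tg.
At t = 20.6 yr, e^(−t/τ) = e^(−0.9904) = 0.3714, so ΔM = −463.5 Tg and M = 4888.0 − 463.5 = 4424.5 Tg.

4420 Tg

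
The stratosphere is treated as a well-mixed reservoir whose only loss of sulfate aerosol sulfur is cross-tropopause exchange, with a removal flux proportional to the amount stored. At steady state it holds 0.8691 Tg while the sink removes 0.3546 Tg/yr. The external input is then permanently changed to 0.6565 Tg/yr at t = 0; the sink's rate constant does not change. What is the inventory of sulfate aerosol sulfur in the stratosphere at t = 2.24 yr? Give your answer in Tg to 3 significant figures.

τ = M₀/F₀ = 0.8691/0.3546 = 2.451 yr; rate constant k = 1/τ.
New steady state M_∞ = F₁/k = F₁·τ = 0.6565 × 2.451 = 1.6090 Tg.
M(t) = M_∞ + (M₀ − M_∞)·e^(−t/τ); t/τ = 2.24/2.451 = 0.9139, so e^(−t/τ) = 0.4009.
M(t) = 1.6090 − 0.7399 × 0.4009 = 1.3124 Tg.

1.31 Tg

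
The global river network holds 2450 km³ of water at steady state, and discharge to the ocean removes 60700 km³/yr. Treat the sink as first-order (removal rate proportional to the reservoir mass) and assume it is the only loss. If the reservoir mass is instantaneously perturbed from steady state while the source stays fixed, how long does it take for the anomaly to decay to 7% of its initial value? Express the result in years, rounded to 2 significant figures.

0.11 yr

For a linear reservoir the anomaly decays as exp(−t/τ) with τ = M/F = 2450/60700 = 0.04036 yr.
exp(−t/τ) = 0.07 ⇒ t = −τ ln(0.07) = 0.04036 × 2.659 = 0.1073 yr.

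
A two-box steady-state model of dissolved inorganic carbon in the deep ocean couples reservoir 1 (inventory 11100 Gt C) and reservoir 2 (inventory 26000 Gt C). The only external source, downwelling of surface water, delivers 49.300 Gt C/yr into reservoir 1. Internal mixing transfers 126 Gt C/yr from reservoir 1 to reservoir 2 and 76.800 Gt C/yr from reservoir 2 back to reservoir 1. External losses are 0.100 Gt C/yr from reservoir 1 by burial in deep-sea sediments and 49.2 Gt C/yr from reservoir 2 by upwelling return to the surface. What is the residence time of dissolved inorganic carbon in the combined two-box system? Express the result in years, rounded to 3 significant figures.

753 yr

Treat the two boxes together as one reservoir: the mixing fluxes between them are internal recycling, so τ = ΣM / Σ(external losses).
M_total = 11100 + 26000 = 37100 Gt C.
ΣF_external_out = 0.100 + 49.2 = 49.300 Gt C/yr.
τ = M_total / ΣF_ext = 37100 / 49.300 = 752.5 yr.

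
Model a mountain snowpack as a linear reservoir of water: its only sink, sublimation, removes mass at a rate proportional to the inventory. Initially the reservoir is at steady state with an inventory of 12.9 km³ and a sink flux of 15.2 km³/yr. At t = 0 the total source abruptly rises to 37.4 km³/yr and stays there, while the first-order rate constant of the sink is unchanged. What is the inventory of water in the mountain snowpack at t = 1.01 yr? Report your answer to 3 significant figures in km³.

26.0 km³

τ = M₀/F₀ = 12.9/15.2 = 0.8487 yr; rate constant k = 1/τ.
New steady state M_∞ = F₁/k = F₁·τ = 37.4 × 0.8487 = 31.741 km³.
M(t) = M_∞ + (M₀ − M_∞)·e^(−t/τ); t/τ = 1.01/0.8487 = 1.190, so e^(−t/τ) = 0.3042.
M(t) = 31.741 − 18.84 × 0.3042 = 26.009 km³.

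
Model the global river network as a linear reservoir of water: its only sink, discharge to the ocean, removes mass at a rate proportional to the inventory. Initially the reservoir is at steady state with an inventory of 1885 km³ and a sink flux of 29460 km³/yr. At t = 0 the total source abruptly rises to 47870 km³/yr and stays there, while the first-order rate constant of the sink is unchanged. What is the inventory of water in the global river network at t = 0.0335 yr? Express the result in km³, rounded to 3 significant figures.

Residence time τ = M₀/F₀ = 0.06399 yr. The eventual steady state is M_∞ = M₀·(F₁/F₀) = 1885 × 47870/29460 = 3063.0 km³.
The anomaly ΔM(t) = M(t) − M_∞ decays as ΔM₀·e^(−t/τ) with ΔM₀ = 1885 − 3063.0 = −1178 km³.
At t = 0.0335 yr, e^(−t/τ) = e^(−0.5236) = 0.5924, so ΔM = −697.8 km³ and M = 3063.0 − 697.8 = 2365.1 km³.

2370 km³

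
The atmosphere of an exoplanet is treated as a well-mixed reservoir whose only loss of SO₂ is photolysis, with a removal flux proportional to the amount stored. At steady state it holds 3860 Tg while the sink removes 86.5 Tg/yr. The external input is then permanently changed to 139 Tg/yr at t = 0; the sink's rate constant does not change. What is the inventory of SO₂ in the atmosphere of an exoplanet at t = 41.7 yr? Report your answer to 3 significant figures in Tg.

τ = M₀/F₀ = 3860/86.5 = 44.62 yr; rate constant k = 1/τ.
New steady state M_∞ = F₁/k = F₁·τ = 139 × 44.62 = 6202.8 Tg.
M(t) = M_∞ + (M₀ − M_∞)·e^(−t/τ); t/τ = 41.7/44.62 = 0.9345, so e^(−t/τ) = 0.3928.
M(t) = 6202.8 − 2343 × 0.3928 = 5282.5 Tg.

5280 Tg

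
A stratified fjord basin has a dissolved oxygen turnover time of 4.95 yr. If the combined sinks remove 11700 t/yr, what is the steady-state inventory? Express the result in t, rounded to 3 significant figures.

57900 t

τ = M/F ⇒ M = τ × F = 4.95 × 11700 = 57920 t.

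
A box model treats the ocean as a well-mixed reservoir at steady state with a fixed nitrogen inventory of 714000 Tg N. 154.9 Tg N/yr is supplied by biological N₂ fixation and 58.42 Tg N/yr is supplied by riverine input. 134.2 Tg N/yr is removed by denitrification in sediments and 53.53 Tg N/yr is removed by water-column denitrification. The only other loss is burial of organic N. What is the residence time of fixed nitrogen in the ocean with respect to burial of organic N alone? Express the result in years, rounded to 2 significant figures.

At steady state ΣF_in = ΣF_out.
ΣF_in = 154.9 + 58.42 = 213.32 Tg N/yr.
Burial of organic N flux = ΣF_in − (134.2 + 53.53) = 213.32 − 187.7 = 25.59 Tg N/yr.
τ = M / F = 714000 / 25.59 = 27900 yr.

28000 yr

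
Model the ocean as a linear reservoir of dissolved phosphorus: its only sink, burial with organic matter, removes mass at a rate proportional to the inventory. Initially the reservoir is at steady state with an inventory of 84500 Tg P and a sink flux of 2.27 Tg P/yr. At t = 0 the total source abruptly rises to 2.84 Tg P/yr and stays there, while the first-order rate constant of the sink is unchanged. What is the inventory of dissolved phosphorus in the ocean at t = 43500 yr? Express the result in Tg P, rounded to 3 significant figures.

The sink rate constant is k = F₀/M₀ = 2.27/84500 = 2.686×10^-5 yr⁻¹.
Solving dM/dt = F₁ − kM with M(0) = M₀ gives M(t) = F₁/k + (M₀ − F₁/k)·e^(−kt).
F₁/k = 2.84/2.686×10^-5 = 105720 Tg P; kt = 2.686×10^-5 × 43500 = 1.169, e^(−kt) = 0.3108.
M(43500) = 105720 + (84500 − 105720) × 0.3108 = 105720 − 6595 = 99123 Tg P.

99100 Tg P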